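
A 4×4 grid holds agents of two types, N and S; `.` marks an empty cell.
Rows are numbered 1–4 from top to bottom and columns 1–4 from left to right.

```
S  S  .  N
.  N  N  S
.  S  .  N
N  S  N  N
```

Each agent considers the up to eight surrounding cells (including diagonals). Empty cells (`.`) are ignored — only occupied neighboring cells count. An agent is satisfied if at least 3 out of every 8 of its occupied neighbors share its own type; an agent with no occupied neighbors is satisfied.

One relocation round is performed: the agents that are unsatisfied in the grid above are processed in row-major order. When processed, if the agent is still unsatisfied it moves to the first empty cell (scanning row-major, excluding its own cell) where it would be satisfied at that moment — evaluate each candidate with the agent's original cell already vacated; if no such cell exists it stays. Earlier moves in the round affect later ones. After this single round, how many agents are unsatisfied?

0

Initially unsatisfied (in order): (1,2), (2,2), (2,4), (3,2), (4,1), (4,2).
  (1,2) → (2,1).
  (2,2) → (1,3).
  (2,4) → (1,2).
  (3,2): now satisfied by earlier moves; stays.
  (4,1) → (2,4).
  (4,2): now satisfied by earlier moves; stays.
Resulting grid:
S S N N
S . N N
. S . N
. S N N
All satisfied now.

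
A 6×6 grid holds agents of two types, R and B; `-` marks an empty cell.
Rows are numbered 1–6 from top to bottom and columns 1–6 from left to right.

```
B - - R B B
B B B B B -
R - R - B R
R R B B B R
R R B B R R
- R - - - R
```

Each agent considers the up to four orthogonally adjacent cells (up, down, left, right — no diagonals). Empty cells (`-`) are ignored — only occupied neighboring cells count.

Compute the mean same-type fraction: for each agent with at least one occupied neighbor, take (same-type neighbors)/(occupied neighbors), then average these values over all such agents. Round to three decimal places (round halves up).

(1,1)B 1/1
(1,4)R 0/2
(1,5)B 2/3
(1,6)B 1/1
(2,1)B 2/3
(2,2)B 2/2
(2,3)B 2/3
(2,4)B 2/3
(2,5)B 3/3
(3,1)R 1/2
(3,3)R 0/2
(3,5)B 2/3
(3,6)R 1/2
(4,1)R 3/3
(4,2)R 2/3
(4,3)B 2/4
(4,4)B 3/3
(4,5)B 2/4
(4,6)R 2/3
(5,1)R 2/2
(5,2)R 3/4
(5,3)B 2/3
(5,4)B 2/3
(5,5)R 1/3
(5,6)R 3/3
(6,2)R 1/1
(6,6)R 1/1
Sum over 27 agents: 1/1 + 0/2 + 2/3 + 1/1 + 2/3 + 2/2 + 2/3 + 2/3 + 3/3 + 1/2 + 0/2 + 2/3 + 1/2 + 3/3 + 2/3 + 2/4 + 3/3 + 2/4 + 2/3 + 2/2 + 3/4 + 2/3 + 2/3 + 1/3 + 3/3 + 1/1 + 1/1 = 229/12; mean = 229/12 ÷ 27 = 229/324 = 0.706790… → 0.707.

0.707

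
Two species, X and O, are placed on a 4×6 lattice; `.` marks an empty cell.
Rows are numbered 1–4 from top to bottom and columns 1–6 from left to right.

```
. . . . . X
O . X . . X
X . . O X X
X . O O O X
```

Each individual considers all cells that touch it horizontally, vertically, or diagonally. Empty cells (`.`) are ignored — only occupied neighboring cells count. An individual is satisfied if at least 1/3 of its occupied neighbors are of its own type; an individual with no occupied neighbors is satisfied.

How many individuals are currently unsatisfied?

Row 1: (1,6)X 1/1 ok
Row 2: (2,1)O 0/1 unhappy · (2,3)X 0/1 unhappy · (2,6)X 3/3 ok
Row 3: (3,1)X 1/2 ok · (3,4)O 3/5 ok · (3,5)X 3/6 ok · (3,6)X 3/4 ok
Row 4: (4,1)X 1/1 ok · (4,3)O 2/2 ok · (4,4)O 3/4 ok · (4,5)O 2/5 ok · (4,6)X 2/3 ok
Unsatisfied: (2,1), (2,3) — 2 in total.

2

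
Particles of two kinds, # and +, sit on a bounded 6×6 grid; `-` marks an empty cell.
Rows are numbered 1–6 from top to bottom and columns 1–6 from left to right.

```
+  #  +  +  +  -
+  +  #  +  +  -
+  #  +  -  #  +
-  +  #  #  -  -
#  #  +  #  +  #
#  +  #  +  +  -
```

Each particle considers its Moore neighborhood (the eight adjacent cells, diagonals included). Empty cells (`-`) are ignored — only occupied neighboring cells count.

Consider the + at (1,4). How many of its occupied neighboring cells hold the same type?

4

Occupied neighbors of (1,4): (1,3)=+, (1,5)=+, (2,3)=#, (2,4)=+, (2,5)=+.
Same type (+): 4 of 5.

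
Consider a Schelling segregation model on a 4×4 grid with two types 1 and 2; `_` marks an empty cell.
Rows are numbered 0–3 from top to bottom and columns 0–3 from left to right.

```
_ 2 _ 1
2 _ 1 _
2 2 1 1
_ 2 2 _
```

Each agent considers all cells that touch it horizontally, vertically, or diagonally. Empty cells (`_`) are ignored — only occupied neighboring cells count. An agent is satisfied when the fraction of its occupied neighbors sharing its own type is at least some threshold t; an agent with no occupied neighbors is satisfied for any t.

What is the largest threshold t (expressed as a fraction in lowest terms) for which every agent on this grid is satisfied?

2/5

Row 0: (0,1)2 1/2 · (0,3)1 1/1
Row 1: (1,0)2 3/3 · (1,2)1 3/5
Row 2: (2,0)2 3/3 · (2,1)2 4/6 · (2,2)1 2/5 · (2,3)1 2/3
Row 3: (3,1)2 3/4 · (3,2)2 2/4
The smallest same-type fraction is 2/5 at (2,2), which reduces to 2/5. Any threshold above that leaves this agent unsatisfied.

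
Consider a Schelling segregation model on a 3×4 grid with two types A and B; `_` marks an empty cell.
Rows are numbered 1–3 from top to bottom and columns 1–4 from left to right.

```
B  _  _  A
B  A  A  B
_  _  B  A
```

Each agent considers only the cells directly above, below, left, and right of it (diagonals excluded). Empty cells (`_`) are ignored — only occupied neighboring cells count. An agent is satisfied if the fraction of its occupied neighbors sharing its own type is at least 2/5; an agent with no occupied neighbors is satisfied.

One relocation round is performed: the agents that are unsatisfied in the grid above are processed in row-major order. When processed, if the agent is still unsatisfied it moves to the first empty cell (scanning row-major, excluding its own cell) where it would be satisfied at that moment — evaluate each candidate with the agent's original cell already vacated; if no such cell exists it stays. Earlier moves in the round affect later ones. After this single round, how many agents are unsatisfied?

Initially unsatisfied (in order): (1,4), (2,3), (2,4), (3,3), (3,4).
  (1,4) → (1,2).
  (2,3) → (1,3).
  (2,4) → (3,1).
  (3,3) → (3,2).
  (3,4): now satisfied by earlier moves; stays.
Resulting grid:
B A A _
B A _ _
B B _ A
Unsatisfied now: (2,2).

1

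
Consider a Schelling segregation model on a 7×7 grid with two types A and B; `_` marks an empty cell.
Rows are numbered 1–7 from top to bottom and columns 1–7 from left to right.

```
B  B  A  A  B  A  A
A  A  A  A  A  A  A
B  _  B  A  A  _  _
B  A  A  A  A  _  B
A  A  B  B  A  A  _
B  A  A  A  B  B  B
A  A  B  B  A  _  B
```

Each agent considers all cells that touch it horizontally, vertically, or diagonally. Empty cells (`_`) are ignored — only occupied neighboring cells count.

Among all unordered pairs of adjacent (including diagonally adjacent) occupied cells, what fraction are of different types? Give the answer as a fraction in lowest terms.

Scan each occupied cell's neighbors to the right and below (and the two forward diagonals) so each pair is counted once.
From row 1: 11 unlike of 25 pairs (running 11/25).
From row 2: 5 unlike of 17 pairs (running 16/42).
From row 3: 5 unlike of 12 pairs (running 21/54).
From row 4: 10 unlike of 19 pairs (running 31/73).
From row 5: 14 unlike of 22 pairs (running 45/95).
From row 6: 11 unlike of 22 pairs (running 56/117).
From row 7: 2 unlike of 4 pairs (running 58/121).
Total adjacent occupied pairs: 121; unlike-type pairs: 58.
58/121 is already in lowest terms.

58/121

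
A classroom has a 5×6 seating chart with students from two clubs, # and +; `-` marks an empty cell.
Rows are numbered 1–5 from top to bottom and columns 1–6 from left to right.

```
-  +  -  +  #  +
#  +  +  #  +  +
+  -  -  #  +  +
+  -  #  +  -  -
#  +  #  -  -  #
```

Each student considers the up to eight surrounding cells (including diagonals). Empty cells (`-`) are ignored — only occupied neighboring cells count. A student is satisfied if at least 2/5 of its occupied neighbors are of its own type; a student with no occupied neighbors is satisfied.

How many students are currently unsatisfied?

8

(1,2)+ 2/3 satisfied
(1,4)+ 2/4 satisfied
(1,5)# 1/5 not
(1,6)+ 2/3 satisfied
(2,1)# 0/3 not
(2,2)+ 3/4 satisfied
(2,3)+ 3/5 satisfied
(2,4)# 2/6 not
(2,5)+ 5/8 satisfied
(2,6)+ 4/5 satisfied
(3,1)+ 2/3 satisfied
(3,4)# 2/6 not
(3,5)+ 4/6 satisfied
(3,6)+ 3/3 satisfied
(4,1)+ 2/3 satisfied
(4,3)# 2/4 satisfied
(4,4)+ 1/4 not
(5,1)# 0/2 not
(5,2)+ 1/4 not
(5,3)# 1/3 not
(5,6)# 0/0 satisfied
Unsatisfied: (1,5), (2,1), (2,4), (3,4), (4,4), (5,1), (5,2), (5,3) — 8 in total.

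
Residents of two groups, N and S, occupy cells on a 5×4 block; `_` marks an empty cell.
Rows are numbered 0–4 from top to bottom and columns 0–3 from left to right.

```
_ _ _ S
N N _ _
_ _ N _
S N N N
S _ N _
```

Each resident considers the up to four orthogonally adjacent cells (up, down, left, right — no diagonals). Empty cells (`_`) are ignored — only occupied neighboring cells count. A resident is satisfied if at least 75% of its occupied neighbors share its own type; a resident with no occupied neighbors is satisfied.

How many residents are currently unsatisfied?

Row 0: (0,3)S 0/0 ✓
Row 1: (1,0)N 1/1 ✓ · (1,1)N 1/1 ✓
Row 2: (2,2)N 1/1 ✓
Row 3: (3,0)S 1/2 ✗ · (3,1)N 1/2 ✗ · (3,2)N 4/4 ✓ · (3,3)N 1/1 ✓
Row 4: (4,0)S 1/1 ✓ · (4,2)N 1/1 ✓
Unsatisfied: (3,0), (3,1) — 2 in total.

2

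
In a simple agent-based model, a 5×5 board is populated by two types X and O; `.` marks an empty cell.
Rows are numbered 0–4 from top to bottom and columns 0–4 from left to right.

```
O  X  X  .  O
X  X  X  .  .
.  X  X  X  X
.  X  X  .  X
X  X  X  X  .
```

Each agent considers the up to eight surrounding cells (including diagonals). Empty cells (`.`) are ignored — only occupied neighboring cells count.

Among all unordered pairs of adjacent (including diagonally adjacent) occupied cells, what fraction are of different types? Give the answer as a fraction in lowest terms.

Scan each occupied cell's neighbors to the right and below (and the two forward diagonals) so each pair is counted once.
Row 0: O(0,0)–X(0,1)≠ O(0,0)–X(1,0)≠ O(0,0)–X(1,1)≠ X(0,1)–X(0,2)= X(0,1)–X(1,1)= X(0,1)–X(1,2)= X(0,1)–X(1,0)= X(0,2)–X(1,2)= X(0,2)–X(1,1)=  → 3/9 unlike.
Row 1: X(1,0)–X(1,1)= X(1,0)–X(2,1)= X(1,1)–X(1,2)= X(1,1)–X(2,1)= X(1,1)–X(2,2)= X(1,2)–X(2,2)= X(1,2)–X(2,3)= X(1,2)–X(2,1)=  → 0/8 unlike.
Row 2: X(2,1)–X(2,2)= X(2,1)–X(3,1)= X(2,1)–X(3,2)= X(2,2)–X(2,3)= X(2,2)–X(3,2)= X(2,2)–X(3,1)= X(2,3)–X(2,4)= X(2,3)–X(3,4)= X(2,3)–X(3,2)= X(2,4)–X(3,4)=  → 0/10 unlike.
Row 3: X(3,1)–X(3,2)= X(3,1)–X(4,1)= X(3,1)–X(4,2)= X(3,1)–X(4,0)= X(3,2)–X(4,2)= X(3,2)–X(4,3)= X(3,2)–X(4,1)= X(3,4)–X(4,3)=  → 0/8 unlike.
Row 4: X(4,0)–X(4,1)= X(4,1)–X(4,2)= X(4,2)–X(4,3)=  → 0/3 unlike.
Total adjacent occupied pairs: 38; unlike-type pairs: 3.
3/38 is already in lowest terms.

3/38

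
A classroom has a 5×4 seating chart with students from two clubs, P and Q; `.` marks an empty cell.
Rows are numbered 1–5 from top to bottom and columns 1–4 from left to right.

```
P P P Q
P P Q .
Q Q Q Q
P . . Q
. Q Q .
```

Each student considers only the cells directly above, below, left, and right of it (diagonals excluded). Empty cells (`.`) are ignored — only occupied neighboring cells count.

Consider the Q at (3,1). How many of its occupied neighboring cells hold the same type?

Occupied neighbors of (3,1): (2,1)=P, (4,1)=P, (3,2)=Q.
Same type (Q): 1 of 3.

1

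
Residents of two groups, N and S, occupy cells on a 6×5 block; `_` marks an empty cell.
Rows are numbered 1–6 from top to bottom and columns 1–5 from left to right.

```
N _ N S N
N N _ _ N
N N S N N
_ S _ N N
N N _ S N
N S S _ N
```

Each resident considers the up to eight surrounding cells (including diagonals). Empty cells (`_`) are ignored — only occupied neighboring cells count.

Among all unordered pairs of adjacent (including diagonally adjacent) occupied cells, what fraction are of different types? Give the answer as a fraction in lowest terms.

Scan each occupied cell's neighbors to the right and below (and the two forward diagonals) so each pair is counted once.
Row 1: N(1,1)–N(2,1)= N(1,1)–N(2,2)= N(1,3)–S(1,4)≠ N(1,3)–N(2,2)= S(1,4)–N(1,5)≠ S(1,4)–N(2,5)≠ N(1,5)–N(2,5)=  → 3/7 unlike.
Row 2: N(2,1)–N(2,2)= N(2,1)–N(3,1)= N(2,1)–N(3,2)= N(2,2)–N(3,2)= N(2,2)–S(3,3)≠ N(2,2)–N(3,1)= N(2,5)–N(3,5)= N(2,5)–N(3,4)=  → 1/8 unlike.
Row 3: N(3,1)–N(3,2)= N(3,1)–S(4,2)≠ N(3,2)–S(3,3)≠ N(3,2)–S(4,2)≠ S(3,3)–N(3,4)≠ S(3,3)–N(4,4)≠ S(3,3)–S(4,2)= N(3,4)–N(3,5)= N(3,4)–N(4,4)= N(3,4)–N(4,5)= N(3,5)–N(4,5)= N(3,5)–N(4,4)=  → 5/12 unlike.
Row 4: S(4,2)–N(5,2)≠ S(4,2)–N(5,1)≠ N(4,4)–N(4,5)= N(4,4)–S(5,4)≠ N(4,4)–N(5,5)= N(4,5)–N(5,5)= N(4,5)–S(5,4)≠  → 4/7 unlike.
Row 5: N(5,1)–N(5,2)= N(5,1)–N(6,1)= N(5,1)–S(6,2)≠ N(5,2)–S(6,2)≠ N(5,2)–S(6,3)≠ N(5,2)–N(6,1)= S(5,4)–N(5,5)≠ S(5,4)–N(6,5)≠ S(5,4)–S(6,3)= N(5,5)–N(6,5)=  → 5/10 unlike.
Row 6: N(6,1)–S(6,2)≠ S(6,2)–S(6,3)=  → 1/2 unlike.
Total adjacent occupied pairs: 46; unlike-type pairs: 19.
19/46 is already in lowest terms.

19/46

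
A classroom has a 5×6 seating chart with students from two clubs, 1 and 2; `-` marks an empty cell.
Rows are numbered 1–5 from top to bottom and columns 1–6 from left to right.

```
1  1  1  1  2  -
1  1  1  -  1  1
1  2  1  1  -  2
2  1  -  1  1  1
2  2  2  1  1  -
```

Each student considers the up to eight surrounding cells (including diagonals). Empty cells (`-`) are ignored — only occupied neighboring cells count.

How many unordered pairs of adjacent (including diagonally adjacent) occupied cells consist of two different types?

Scan each occupied cell's neighbors to the right and below (and the two forward diagonals) so each pair is counted once.
Row 1: 1(1,1)–1(1,2)= 1(1,1)–1(2,1)= 1(1,1)–1(2,2)= 1(1,2)–1(1,3)= 1(1,2)–1(2,2)= 1(1,2)–1(2,3)= 1(1,2)–1(2,1)= 1(1,3)–1(1,4)= 1(1,3)–1(2,3)= 1(1,3)–1(2,2)= 1(1,4)–2(1,5)≠ 1(1,4)–1(2,5)= 1(1,4)–1(2,3)= 2(1,5)–1(2,5)≠ 2(1,5)–1(2,6)≠  → 3/15 unlike.
Row 2: 1(2,1)–1(2,2)= 1(2,1)–1(3,1)= 1(2,1)–2(3,2)≠ 1(2,2)–1(2,3)= 1(2,2)–2(3,2)≠ 1(2,2)–1(3,3)= 1(2,2)–1(3,1)= 1(2,3)–1(3,3)= 1(2,3)–1(3,4)= 1(2,3)–2(3,2)≠ 1(2,5)–1(2,6)= 1(2,5)–2(3,6)≠ 1(2,5)–1(3,4)= 1(2,6)–2(3,6)≠  → 5/14 unlike.
Row 3: 1(3,1)–2(3,2)≠ 1(3,1)–2(4,1)≠ 1(3,1)–1(4,2)= 2(3,2)–1(3,3)≠ 2(3,2)–1(4,2)≠ 2(3,2)–2(4,1)= 1(3,3)–1(3,4)= 1(3,3)–1(4,4)= 1(3,3)–1(4,2)= 1(3,4)–1(4,4)= 1(3,4)–1(4,5)= 2(3,6)–1(4,6)≠ 2(3,6)–1(4,5)≠  → 6/13 unlike.
Row 4: 2(4,1)–1(4,2)≠ 2(4,1)–2(5,1)= 2(4,1)–2(5,2)= 1(4,2)–2(5,2)≠ 1(4,2)–2(5,3)≠ 1(4,2)–2(5,1)≠ 1(4,4)–1(4,5)= 1(4,4)–1(5,4)= 1(4,4)–1(5,5)= 1(4,4)–2(5,3)≠ 1(4,5)–1(4,6)= 1(4,5)–1(5,5)= 1(4,5)–1(5,4)= 1(4,6)–1(5,5)=  → 5/14 unlike.
Row 5: 2(5,1)–2(5,2)= 2(5,2)–2(5,3)= 2(5,3)–1(5,4)≠ 1(5,4)–1(5,5)=  → 1/4 unlike.
Total adjacent occupied pairs: 60; unlike-type pairs: 20.

20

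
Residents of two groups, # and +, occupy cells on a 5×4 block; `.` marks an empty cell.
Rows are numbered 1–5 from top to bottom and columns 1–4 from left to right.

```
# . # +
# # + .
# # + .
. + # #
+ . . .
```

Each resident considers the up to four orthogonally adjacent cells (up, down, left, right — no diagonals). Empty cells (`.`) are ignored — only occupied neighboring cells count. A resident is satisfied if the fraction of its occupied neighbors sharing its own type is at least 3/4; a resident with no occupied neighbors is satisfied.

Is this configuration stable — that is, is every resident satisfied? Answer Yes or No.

No

(1,1)# 1/1 ok
(1,3)# 0/2 unhappy
(1,4)+ 0/1 unhappy
(2,1)# 3/3 ok
(2,2)# 2/3 unhappy
(2,3)+ 1/3 unhappy
(3,1)# 2/2 ok
(3,2)# 2/4 unhappy
(3,3)+ 1/3 unhappy
(4,2)+ 0/2 unhappy
(4,3)# 1/3 unhappy
(4,4)# 1/1 ok
(5,1)+ 0/0 ok
For instance (1,3) has only 0/2 same-type neighbors, below 3/4.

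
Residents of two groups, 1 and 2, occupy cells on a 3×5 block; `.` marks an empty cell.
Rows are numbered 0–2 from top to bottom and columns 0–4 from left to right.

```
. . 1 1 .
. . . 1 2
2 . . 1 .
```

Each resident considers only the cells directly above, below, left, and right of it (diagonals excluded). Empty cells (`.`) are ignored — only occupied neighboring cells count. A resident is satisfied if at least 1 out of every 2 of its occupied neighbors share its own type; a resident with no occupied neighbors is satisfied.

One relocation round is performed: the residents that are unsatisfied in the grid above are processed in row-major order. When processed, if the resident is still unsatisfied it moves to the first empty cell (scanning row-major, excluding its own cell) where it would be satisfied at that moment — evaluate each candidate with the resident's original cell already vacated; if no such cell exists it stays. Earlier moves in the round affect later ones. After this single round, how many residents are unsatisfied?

0

Initially unsatisfied (in order): (1,4).
  (1,4) → (0,0).
Resulting grid:
2 . 1 1 .
. . . 1 .
2 . . 1 .
All satisfied now.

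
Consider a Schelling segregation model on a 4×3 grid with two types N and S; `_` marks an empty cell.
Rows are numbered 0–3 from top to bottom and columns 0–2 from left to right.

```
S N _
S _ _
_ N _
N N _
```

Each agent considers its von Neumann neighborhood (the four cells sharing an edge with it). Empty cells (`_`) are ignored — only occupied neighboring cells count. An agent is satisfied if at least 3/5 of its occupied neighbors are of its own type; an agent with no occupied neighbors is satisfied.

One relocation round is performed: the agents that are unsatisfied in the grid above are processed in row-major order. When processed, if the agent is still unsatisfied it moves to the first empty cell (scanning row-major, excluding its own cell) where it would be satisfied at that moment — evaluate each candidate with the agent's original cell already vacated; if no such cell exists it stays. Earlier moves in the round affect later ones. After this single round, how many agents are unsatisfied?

0

Initially unsatisfied (in order): (0,0), (0,1).
  (0,0) → (1,2).
  (0,1): now satisfied by earlier moves; stays.
Resulting grid:
_ N _
S _ S
_ N _
N N _
All satisfied now.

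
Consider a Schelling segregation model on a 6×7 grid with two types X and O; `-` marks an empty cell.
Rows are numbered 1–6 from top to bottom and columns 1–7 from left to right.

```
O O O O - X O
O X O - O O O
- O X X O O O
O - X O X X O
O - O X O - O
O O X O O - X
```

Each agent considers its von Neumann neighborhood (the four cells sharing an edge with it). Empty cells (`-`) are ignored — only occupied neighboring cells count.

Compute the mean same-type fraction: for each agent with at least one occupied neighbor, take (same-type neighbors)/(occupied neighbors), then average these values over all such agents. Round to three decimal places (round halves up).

0.517

(1,1)O 2/2
(1,2)O 2/3
(1,3)O 3/3
(1,4)O 1/1
(1,6)X 0/2
(1,7)O 1/2
(2,1)O 1/2
(2,2)X 0/4
(2,3)O 1/3
(2,5)O 2/2
(2,6)O 3/4
(2,7)O 3/3
(3,2)O 0/2
(3,3)X 2/4
(3,4)X 1/3
(3,5)O 2/4
(3,6)O 3/4
(3,7)O 3/3
(4,1)O 1/1
(4,3)X 1/3
(4,4)O 0/4
(4,5)X 1/4
(4,6)X 1/3
(4,7)O 2/3
(5,1)O 2/2
(5,3)O 0/3
(5,4)X 0/4
(5,5)O 1/3
(5,7)O 1/2
(6,1)O 2/2
(6,2)O 1/2
(6,3)X 0/3
(6,4)O 1/3
(6,5)O 2/2
(6,7)X 0/1
Sum over 35 agents: 2/2 + 2/3 + 3/3 + 1/1 + 0/2 + 1/2 + 1/2 + 0/4 + 1/3 + 2/2 + 3/4 + 3/3 + 0/2 + 2/4 + 1/3 + 2/4 + 3/4 + 3/3 + 1/1 + 1/3 + 0/4 + 1/4 + 1/3 + 2/3 + 2/2 + 0/3 + 0/4 + 1/3 + 1/2 + 2/2 + 1/2 + 0/3 + 1/3 + 2/2 + 0/1 = 217/12; mean = 217/12 ÷ 35 = 31/60 = 0.516666… → 0.517.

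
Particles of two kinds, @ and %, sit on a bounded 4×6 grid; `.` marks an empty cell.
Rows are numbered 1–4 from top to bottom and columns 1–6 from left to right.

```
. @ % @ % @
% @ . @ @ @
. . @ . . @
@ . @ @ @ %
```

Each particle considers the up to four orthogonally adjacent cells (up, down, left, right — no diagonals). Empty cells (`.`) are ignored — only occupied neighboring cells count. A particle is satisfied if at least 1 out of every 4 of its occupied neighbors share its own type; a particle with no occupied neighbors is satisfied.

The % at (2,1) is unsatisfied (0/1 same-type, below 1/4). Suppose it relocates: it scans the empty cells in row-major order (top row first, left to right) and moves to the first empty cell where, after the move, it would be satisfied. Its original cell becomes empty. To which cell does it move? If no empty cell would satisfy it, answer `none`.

Vacating (2,1). Empty cells in order:
  (1,1): 0/1 same-type → still unsatisfied.
  (2,3): 1/4 same-type → satisfied — stop here.

(2,3)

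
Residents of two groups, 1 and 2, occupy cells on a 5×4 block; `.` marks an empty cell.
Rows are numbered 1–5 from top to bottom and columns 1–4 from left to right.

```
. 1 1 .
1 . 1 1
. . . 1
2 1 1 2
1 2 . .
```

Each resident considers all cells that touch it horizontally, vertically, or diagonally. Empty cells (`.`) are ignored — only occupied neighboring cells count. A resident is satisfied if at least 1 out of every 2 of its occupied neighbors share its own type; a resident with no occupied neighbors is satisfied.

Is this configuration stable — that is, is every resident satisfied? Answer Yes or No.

Row 1: (1,2)1 3/3 satisfied · (1,3)1 3/3 satisfied
Row 2: (2,1)1 1/1 satisfied · (2,3)1 4/4 satisfied · (2,4)1 3/3 satisfied
Row 3: (3,4)1 3/4 satisfied
Row 4: (4,1)2 1/3 not · (4,2)1 2/4 satisfied · (4,3)1 2/4 satisfied · (4,4)2 0/2 not
Row 5: (5,1)1 1/3 not · (5,2)2 1/4 not
For instance (4,1) has only 1/3 same-type neighbors, below 1/2.

No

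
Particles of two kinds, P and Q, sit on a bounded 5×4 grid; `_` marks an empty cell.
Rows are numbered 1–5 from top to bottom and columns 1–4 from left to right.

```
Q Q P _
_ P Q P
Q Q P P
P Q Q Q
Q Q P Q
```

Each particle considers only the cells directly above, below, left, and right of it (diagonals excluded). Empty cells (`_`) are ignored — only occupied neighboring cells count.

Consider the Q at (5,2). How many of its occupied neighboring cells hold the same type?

2

Occupied neighbors of (5,2): (4,2)=Q, (5,1)=Q, (5,3)=P.
Same type (Q): 2 of 3.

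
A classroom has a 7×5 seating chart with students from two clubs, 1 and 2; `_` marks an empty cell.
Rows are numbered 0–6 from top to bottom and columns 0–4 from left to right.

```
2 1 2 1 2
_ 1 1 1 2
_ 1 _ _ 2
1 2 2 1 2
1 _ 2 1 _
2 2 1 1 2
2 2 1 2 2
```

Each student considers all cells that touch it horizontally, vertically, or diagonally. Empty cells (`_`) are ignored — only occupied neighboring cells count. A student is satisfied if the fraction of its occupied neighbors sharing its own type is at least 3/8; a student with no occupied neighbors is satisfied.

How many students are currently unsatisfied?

7

(0,0)2 0/2 unhappy
(0,1)1 2/4 ok
(0,2)2 0/5 unhappy
(0,3)1 2/5 ok
(0,4)2 1/3 unhappy
(1,1)1 3/5 ok
(1,2)1 5/6 ok
(1,3)1 2/6 unhappy
(1,4)2 2/4 ok
(2,1)1 3/5 ok
(2,4)2 2/4 ok
(3,0)1 2/3 ok
(3,1)2 2/5 ok
(3,2)2 2/5 ok
(3,3)1 1/5 unhappy
(3,4)2 1/3 unhappy
(4,0)1 1/4 unhappy
(4,2)2 3/7 ok
(4,3)1 3/7 ok
(5,0)2 3/4 ok
(5,1)2 4/7 ok
(5,2)1 3/7 ok
(5,3)1 3/7 ok
(5,4)2 2/4 ok
(6,0)2 3/3 ok
(6,1)2 3/5 ok
(6,2)1 2/5 ok
(6,3)2 2/5 ok
(6,4)2 2/3 ok
Unsatisfied: (0,0), (0,2), (0,4), (1,3), (3,3), (3,4), (4,0) — 7 in total.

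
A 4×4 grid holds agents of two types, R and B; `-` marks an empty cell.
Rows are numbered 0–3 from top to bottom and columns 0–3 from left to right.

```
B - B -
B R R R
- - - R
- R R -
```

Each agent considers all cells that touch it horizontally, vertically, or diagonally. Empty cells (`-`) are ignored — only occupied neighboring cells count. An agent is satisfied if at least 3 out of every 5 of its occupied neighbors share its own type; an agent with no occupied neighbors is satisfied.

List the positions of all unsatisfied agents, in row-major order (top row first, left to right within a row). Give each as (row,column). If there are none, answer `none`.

(0,0), (0,2), (1,0), (1,1)

(0,0)B 1/2 not
(0,2)B 0/3 not
(1,0)B 1/2 not
(1,1)R 1/4 not
(1,2)R 3/4 satisfied
(1,3)R 2/3 satisfied
(2,3)R 3/3 satisfied
(3,1)R 1/1 satisfied
(3,2)R 2/2 satisfied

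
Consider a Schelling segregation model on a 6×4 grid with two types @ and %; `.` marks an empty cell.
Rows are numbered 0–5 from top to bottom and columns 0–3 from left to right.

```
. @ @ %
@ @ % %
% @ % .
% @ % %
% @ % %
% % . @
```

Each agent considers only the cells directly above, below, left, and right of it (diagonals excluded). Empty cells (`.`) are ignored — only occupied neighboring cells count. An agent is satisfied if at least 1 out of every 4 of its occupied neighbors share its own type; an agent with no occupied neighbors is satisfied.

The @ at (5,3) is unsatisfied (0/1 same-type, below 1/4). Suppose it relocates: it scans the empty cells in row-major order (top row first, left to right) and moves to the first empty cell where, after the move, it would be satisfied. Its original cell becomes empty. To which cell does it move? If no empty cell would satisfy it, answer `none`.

Vacating (5,3). Empty cells in order:
  (0,0): 2/2 same-type → satisfied — stop here.

(0,0)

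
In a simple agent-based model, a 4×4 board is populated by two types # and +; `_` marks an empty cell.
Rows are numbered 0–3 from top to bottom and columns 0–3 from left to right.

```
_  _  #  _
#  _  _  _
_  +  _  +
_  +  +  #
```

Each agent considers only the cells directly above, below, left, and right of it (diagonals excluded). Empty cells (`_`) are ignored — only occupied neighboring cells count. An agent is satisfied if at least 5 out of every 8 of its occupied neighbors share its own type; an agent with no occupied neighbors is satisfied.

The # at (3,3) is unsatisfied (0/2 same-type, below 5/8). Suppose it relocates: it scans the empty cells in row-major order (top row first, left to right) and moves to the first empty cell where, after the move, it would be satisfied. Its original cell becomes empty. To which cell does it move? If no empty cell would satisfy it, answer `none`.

Vacating (3,3). Empty cells in order:
  (0,0): 1/1 same-type → satisfied — stop here.

(0,0)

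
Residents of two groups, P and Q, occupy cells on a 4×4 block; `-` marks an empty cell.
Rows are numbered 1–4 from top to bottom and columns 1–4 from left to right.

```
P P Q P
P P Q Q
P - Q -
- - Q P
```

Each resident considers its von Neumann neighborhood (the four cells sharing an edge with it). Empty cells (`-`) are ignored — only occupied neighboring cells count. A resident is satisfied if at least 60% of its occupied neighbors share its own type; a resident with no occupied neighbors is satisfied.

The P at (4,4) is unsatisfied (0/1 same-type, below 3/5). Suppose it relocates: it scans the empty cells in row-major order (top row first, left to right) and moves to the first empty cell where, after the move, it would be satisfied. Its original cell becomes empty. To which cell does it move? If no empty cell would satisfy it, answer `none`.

(3,2)

Vacating (4,4). Empty cells in order:
  (3,2): 2/3 same-type → satisfied — stop here.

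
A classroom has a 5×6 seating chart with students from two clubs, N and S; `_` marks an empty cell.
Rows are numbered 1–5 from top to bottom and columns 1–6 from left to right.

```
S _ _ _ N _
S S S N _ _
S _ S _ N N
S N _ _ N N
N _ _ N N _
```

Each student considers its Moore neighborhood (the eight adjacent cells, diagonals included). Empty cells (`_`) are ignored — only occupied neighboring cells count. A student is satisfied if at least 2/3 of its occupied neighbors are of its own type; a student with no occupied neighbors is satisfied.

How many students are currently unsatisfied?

(1,1)S 2/2 ✓
(1,5)N 1/1 ✓
(2,1)S 3/3 ✓
(2,2)S 5/5 ✓
(2,3)S 2/3 ✓
(2,4)N 2/4 ✗
(3,1)S 3/4 ✓
(3,3)S 2/4 ✗
(3,5)N 4/4 ✓
(3,6)N 3/3 ✓
(4,1)S 1/3 ✗
(4,2)N 1/4 ✗
(4,5)N 5/5 ✓
(4,6)N 4/4 ✓
(5,1)N 1/2 ✗
(5,4)N 2/2 ✓
(5,5)N 3/3 ✓
Unsatisfied: (2,4), (3,3), (4,1), (4,2), (5,1) — 5 in total.

5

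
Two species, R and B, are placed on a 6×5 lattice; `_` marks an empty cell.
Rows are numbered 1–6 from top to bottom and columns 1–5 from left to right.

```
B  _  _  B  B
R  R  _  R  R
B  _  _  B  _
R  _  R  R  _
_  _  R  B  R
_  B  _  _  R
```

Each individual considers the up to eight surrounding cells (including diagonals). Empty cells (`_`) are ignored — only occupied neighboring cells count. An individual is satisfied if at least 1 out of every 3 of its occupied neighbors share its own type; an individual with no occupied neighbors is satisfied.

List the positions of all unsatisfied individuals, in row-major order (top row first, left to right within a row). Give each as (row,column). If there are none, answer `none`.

(1,1)B 0/2 unhappy
(1,4)B 1/3 ok
(1,5)B 1/3 ok
(2,1)R 1/3 ok
(2,2)R 1/3 ok
(2,4)R 1/4 unhappy
(2,5)R 1/4 unhappy
(3,1)B 0/3 unhappy
(3,4)B 0/4 unhappy
(4,1)R 0/1 unhappy
(4,3)R 2/4 ok
(4,4)R 3/5 ok
(5,3)R 2/4 ok
(5,4)B 0/5 unhappy
(5,5)R 2/3 ok
(6,2)B 0/1 unhappy
(6,5)R 1/2 ok

(1,1), (2,4), (2,5), (3,1), (3,4), (4,1), (5,4), (6,2)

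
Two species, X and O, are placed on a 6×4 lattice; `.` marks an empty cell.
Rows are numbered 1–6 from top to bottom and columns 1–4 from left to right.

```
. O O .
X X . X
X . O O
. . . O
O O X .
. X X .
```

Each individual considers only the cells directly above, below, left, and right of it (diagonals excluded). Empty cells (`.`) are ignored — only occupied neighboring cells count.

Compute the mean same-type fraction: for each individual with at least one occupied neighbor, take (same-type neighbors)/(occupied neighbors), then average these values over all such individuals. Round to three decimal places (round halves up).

0.714

Row 1: (1,2)O 1/2 · (1,3)O 1/1
Row 2: (2,1)X 2/2 · (2,2)X 1/2 · (2,4)X 0/1
Row 3: (3,1)X 1/1 · (3,3)O 1/1 · (3,4)O 2/3
Row 4: (4,4)O 1/1
Row 5: (5,1)O 1/1 · (5,2)O 1/3 · (5,3)X 1/2
Row 6: (6,2)X 1/2 · (6,3)X 2/2
Sum over 14 individuals: 1/2 + 1/1 + 2/2 + 1/2 + 0/1 + 1/1 + 1/1 + 2/3 + 1/1 + 1/1 + 1/3 + 1/2 + 1/2 + 2/2 = 10; mean = 10 ÷ 14 = 5/7 = 0.714285… → 0.714.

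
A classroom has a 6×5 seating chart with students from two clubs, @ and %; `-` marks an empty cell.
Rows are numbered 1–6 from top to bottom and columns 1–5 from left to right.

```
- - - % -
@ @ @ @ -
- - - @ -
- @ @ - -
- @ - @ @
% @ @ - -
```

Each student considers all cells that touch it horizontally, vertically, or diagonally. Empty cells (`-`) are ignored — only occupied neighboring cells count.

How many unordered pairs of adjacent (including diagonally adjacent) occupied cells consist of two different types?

Scan each occupied cell's neighbors to the right and below (and the two forward diagonals) so each pair is counted once.
Row 1: %(1,4)–@(2,4)≠ %(1,4)–@(2,3)≠  → 2/2 unlike.
Row 2: @(2,1)–@(2,2)= @(2,2)–@(2,3)= @(2,3)–@(2,4)= @(2,3)–@(3,4)= @(2,4)–@(3,4)=  → 0/5 unlike.
Row 3: @(3,4)–@(4,3)=  → 0/1 unlike.
Row 4: @(4,2)–@(4,3)= @(4,2)–@(5,2)= @(4,3)–@(5,4)= @(4,3)–@(5,2)=  → 0/4 unlike.
Row 5: @(5,2)–@(6,2)= @(5,2)–@(6,3)= @(5,2)–%(6,1)≠ @(5,4)–@(5,5)= @(5,4)–@(6,3)=  → 1/5 unlike.
Row 6: %(6,1)–@(6,2)≠ @(6,2)–@(6,3)=  → 1/2 unlike.
Total adjacent occupied pairs: 19; unlike-type pairs: 4.

4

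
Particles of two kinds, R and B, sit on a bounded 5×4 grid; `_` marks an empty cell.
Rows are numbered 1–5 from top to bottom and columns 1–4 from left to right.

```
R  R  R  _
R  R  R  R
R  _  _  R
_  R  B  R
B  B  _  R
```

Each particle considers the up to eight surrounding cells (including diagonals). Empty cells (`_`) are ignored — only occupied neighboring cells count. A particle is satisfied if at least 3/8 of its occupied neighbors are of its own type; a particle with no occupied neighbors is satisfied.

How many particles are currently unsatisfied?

Row 1: (1,1)R 3/3 ok · (1,2)R 5/5 ok · (1,3)R 4/4 ok
Row 2: (2,1)R 4/4 ok · (2,2)R 6/6 ok · (2,3)R 5/5 ok · (2,4)R 3/3 ok
Row 3: (3,1)R 3/3 ok · (3,4)R 3/4 ok
Row 4: (4,2)R 1/4 unhappy · (4,3)B 1/5 unhappy · (4,4)R 2/3 ok
Row 5: (5,1)B 1/2 ok · (5,2)B 2/3 ok · (5,4)R 1/2 ok
Unsatisfied: (4,2), (4,3) — 2 in total.

2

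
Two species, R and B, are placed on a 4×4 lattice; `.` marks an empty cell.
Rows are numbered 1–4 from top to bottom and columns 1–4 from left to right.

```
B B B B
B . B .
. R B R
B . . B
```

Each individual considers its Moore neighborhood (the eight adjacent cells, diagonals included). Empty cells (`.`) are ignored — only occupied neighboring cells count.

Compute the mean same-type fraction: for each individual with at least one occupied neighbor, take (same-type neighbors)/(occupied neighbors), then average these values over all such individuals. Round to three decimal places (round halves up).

0.576

(1,1)B 2/2
(1,2)B 4/4
(1,3)B 3/3
(1,4)B 2/2
(2,1)B 2/3
(2,3)B 4/6
(3,2)R 0/4
(3,3)B 2/4
(3,4)R 0/3
(4,1)B 0/1
(4,4)B 1/2
Sum over 11 individuals: 2/2 + 4/4 + 3/3 + 2/2 + 2/3 + 4/6 + 0/4 + 2/4 + 0/3 + 0/1 + 1/2 = 19/3; mean = 19/3 ÷ 11 = 19/33 = 0.575757… → 0.576.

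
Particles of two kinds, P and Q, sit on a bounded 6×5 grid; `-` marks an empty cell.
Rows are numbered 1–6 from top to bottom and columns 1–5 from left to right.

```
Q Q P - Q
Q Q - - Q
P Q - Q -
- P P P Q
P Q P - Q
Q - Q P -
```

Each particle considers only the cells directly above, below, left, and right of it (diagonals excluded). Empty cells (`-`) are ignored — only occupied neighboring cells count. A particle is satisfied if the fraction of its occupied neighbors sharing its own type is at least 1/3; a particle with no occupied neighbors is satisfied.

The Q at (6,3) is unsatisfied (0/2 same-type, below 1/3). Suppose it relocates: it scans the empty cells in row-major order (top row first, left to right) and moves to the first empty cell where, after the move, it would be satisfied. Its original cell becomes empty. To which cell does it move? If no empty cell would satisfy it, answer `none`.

Vacating (6,3). Empty cells in order:
  (1,4): 1/2 same-type → satisfied — stop here.

(1,4)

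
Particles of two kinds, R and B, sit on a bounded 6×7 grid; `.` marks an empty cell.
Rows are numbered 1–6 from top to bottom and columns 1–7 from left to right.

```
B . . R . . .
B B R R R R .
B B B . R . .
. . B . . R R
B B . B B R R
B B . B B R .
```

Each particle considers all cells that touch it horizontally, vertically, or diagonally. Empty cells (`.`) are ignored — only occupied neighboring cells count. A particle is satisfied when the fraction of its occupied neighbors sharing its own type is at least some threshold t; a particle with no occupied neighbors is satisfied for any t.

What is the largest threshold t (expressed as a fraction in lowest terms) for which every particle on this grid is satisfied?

2/5

(1,1)B 2/2
(1,4)R 3/3
(2,1)B 4/4
(2,2)B 5/6
(2,3)R 2/5
(2,4)R 4/5
(2,5)R 4/4
(2,6)R 2/2
(3,1)B 3/3
(3,2)B 5/6
(3,3)B 3/5
(3,5)R 4/4
(4,3)B 4/4
(4,6)R 4/5
(4,7)R 3/3
(5,1)B 3/3
(5,2)B 4/4
(5,4)B 4/4
(5,5)B 3/6
(5,6)R 4/6
(5,7)R 4/4
(6,1)B 3/3
(6,2)B 3/3
(6,4)B 3/3
(6,5)B 3/5
(6,6)R 2/4
The smallest same-type fraction is 2/5 at (2,3), which reduces to 2/5. Any threshold above that leaves this particle unsatisfied.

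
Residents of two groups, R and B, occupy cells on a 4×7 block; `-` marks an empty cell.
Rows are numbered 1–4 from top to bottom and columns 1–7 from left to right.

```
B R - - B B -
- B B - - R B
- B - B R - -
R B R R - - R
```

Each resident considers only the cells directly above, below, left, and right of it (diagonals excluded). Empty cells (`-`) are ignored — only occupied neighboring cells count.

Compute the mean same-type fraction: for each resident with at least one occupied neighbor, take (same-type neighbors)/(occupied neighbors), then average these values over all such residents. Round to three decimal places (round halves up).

0.367

Row 1: (1,1)B 0/1 · (1,2)R 0/2 · (1,5)B 1/1 · (1,6)B 1/2
Row 2: (2,2)B 2/3 · (2,3)B 1/1 · (2,6)R 0/2 · (2,7)B 0/1
Row 3: (3,2)B 2/2 · (3,4)B 0/2 · (3,5)R 0/1
Row 4: (4,1)R 0/1 · (4,2)B 1/3 · (4,3)R 1/2 · (4,4)R 1/2 · (4,7)R — no occupied neighbors
Sum over 15 residents: 0/1 + 0/2 + 1/1 + 1/2 + 2/3 + 1/1 + 0/2 + 0/1 + 2/2 + 0/2 + 0/1 + 0/1 + 1/3 + 1/2 + 1/2 = 11/2; mean = 11/2 ÷ 15 = 11/30 = 0.366666… → 0.367.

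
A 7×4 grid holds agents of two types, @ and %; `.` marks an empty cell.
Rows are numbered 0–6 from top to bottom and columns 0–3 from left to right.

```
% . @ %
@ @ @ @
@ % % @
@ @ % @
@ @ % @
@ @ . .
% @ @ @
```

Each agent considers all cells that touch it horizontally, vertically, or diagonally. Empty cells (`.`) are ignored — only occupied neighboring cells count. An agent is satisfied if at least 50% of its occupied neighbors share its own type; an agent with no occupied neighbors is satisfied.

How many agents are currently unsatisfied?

(0,0)% 0/2 not
(0,2)@ 3/4 satisfied
(0,3)% 0/3 not
(1,0)@ 2/4 satisfied
(1,1)@ 4/7 satisfied
(1,2)@ 4/7 satisfied
(1,3)@ 3/5 satisfied
(2,0)@ 4/5 satisfied
(2,1)% 2/8 not
(2,2)% 2/8 not
(2,3)@ 3/5 satisfied
(3,0)@ 4/5 satisfied
(3,1)@ 4/8 satisfied
(3,2)% 3/8 not
(3,3)@ 2/5 not
(4,0)@ 5/5 satisfied
(4,1)@ 5/7 satisfied
(4,2)% 1/6 not
(4,3)@ 1/3 not
(5,0)@ 4/5 satisfied
(5,1)@ 5/7 satisfied
(6,0)% 0/3 not
(6,1)@ 3/4 satisfied
(6,2)@ 3/3 satisfied
(6,3)@ 1/1 satisfied
Unsatisfied: (0,0), (0,3), (2,1), (2,2), (3,2), (3,3), (4,2), (4,3), (6,0) — 9 in total.

9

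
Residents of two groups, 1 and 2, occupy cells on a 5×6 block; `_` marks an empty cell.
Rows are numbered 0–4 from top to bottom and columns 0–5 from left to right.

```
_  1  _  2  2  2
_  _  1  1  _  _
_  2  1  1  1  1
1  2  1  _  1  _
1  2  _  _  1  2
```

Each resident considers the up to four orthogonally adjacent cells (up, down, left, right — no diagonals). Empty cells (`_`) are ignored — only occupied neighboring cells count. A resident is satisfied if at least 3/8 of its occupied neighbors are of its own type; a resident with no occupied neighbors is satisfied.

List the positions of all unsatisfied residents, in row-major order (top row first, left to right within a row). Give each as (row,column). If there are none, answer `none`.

(0,1)1 0/0 ok
(0,3)2 1/2 ok
(0,4)2 2/2 ok
(0,5)2 1/1 ok
(1,2)1 2/2 ok
(1,3)1 2/3 ok
(2,1)2 1/2 ok
(2,2)1 3/4 ok
(2,3)1 3/3 ok
(2,4)1 3/3 ok
(2,5)1 1/1 ok
(3,0)1 1/2 ok
(3,1)2 2/4 ok
(3,2)1 1/2 ok
(3,4)1 2/2 ok
(4,0)1 1/2 ok
(4,1)2 1/2 ok
(4,4)1 1/2 ok
(4,5)2 0/1 unhappy

(4,5)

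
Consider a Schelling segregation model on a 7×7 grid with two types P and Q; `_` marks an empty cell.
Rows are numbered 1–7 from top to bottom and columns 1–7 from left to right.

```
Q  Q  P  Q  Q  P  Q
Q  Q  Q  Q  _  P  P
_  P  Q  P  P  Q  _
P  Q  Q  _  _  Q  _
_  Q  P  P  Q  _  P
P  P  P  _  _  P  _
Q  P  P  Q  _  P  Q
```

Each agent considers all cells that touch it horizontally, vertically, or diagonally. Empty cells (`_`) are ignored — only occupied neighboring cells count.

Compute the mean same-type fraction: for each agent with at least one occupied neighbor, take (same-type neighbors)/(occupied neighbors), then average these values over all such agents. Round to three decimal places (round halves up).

(1,1)Q 3/3
(1,2)Q 4/5
(1,3)P 0/5
(1,4)Q 3/4
(1,5)Q 2/4
(1,6)P 2/4
(1,7)Q 0/3
(2,1)Q 3/4
(2,2)Q 5/7
(2,3)Q 5/8
(2,4)Q 4/7
(2,6)P 3/6
(2,7)P 2/4
(3,2)P 1/7
(3,3)Q 5/7
(3,4)P 1/5
(3,5)P 2/5
(3,6)Q 1/4
(4,1)P 1/3
(4,2)Q 3/6
(4,3)Q 3/7
(4,6)Q 2/4
(5,2)Q 2/7
(5,3)P 3/6
(5,4)P 2/4
(5,5)Q 1/3
(5,7)P 1/2
(6,1)P 2/4
(6,2)P 5/7
(6,3)P 5/7
(6,6)P 2/4
(7,1)Q 0/3
(7,2)P 4/5
(7,3)P 3/4
(7,4)Q 0/2
(7,6)P 1/2
(7,7)Q 0/2
Sum over 37 agents: 3/3 + 4/5 + 0/5 + 3/4 + 2/4 + 2/4 + 0/3 + 3/4 + 5/7 + 5/8 + 4/7 + 3/6 + 2/4 + 1/7 + 5/7 + 1/5 + 2/5 + 1/4 + 1/3 + 3/6 + 3/7 + 2/4 + 2/7 + 3/6 + 2/4 + 1/3 + 1/2 + 2/4 + 5/7 + 5/7 + 2/4 + 0/3 + 4/5 + 3/4 + 0/2 + 1/2 + 0/2 = 14513/840; mean = 14513/840 ÷ 37 = 14513/31080 = 0.466956… → 0.467.

0.467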